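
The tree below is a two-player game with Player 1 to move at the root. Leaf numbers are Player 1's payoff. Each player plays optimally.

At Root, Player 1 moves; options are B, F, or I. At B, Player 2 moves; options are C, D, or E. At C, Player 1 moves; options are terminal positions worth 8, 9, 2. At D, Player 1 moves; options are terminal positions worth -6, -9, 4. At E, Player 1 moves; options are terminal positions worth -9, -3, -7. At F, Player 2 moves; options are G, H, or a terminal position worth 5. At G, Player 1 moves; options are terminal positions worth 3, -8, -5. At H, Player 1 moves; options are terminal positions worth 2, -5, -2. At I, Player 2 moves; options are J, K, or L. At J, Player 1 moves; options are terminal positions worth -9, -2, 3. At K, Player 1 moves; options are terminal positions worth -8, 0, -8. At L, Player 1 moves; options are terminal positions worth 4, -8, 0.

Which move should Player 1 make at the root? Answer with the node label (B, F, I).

C (Player 1): max(8, 9, 2) = 9
D (Player 1): max(-6, -9, 4) = 4
E (Player 1): max(-9, -3, -7) = -3
B (Player 2): min(9, 4, -3) = -3
G (Player 1): max(3, -8, -5) = 3
H (Player 1): max(2, -5, -2) = 2
F (Player 2): min(3, 2, 5) = 2
J (Player 1): max(-9, -2, 3) = 3
K (Player 1): max(-8, 0, -8) = 0
L (Player 1): max(4, -8, 0) = 4
I (Player 2): min(3, 0, 4) = 0
Root (Player 1): max(-3, 2, 0) = 2
Player 1 picks the child with the highest value: F (value 2).

F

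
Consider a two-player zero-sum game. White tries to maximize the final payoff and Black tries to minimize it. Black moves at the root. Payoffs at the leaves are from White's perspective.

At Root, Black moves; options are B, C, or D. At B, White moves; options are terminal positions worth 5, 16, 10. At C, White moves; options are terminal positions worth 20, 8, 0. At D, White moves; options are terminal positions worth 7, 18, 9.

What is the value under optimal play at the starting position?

16

B (White): max(5, 16, 10) = 16
C (White): max(20, 8, 0) = 20
D (White): max(7, 18, 9) = 18
Root (Black): min(16, 20, 18) = 16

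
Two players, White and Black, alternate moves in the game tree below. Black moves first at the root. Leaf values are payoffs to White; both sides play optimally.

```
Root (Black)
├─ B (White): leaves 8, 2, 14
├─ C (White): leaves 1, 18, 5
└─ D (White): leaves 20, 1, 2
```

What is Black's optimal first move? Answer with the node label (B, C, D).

B (White): max(8, 2, 14) = 14
C (White): max(1, 18, 5) = 18
D (White): max(20, 1, 2) = 20
Root (Black): min(14, 18, 20) = 14
Black picks the child with the lowest value: B (value 14).

B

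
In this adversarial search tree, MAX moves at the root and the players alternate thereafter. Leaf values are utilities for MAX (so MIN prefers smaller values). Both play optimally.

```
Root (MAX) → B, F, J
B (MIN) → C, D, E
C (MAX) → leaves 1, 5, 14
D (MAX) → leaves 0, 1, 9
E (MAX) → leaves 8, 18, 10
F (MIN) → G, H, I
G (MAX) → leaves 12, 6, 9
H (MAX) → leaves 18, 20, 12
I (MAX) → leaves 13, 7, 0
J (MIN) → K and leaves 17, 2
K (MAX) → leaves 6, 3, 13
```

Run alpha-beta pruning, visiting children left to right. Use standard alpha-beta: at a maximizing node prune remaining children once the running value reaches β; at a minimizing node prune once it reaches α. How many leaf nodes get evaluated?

18

C [α=-∞,β=+∞]: v=14
D [α=-∞,β=14]: v=9
E [α=-∞,β=9]: v=18 after child 2 ≥ β → β-cutoff, skip 1
B [α=-∞,β=+∞]: v=9
G [α=9,β=+∞]: v=12
H [α=9,β=12]: v=18 after child 1 ≥ β → β-cutoff, skip 2
I [α=9,β=12]: v=13 after child 1 ≥ β → β-cutoff, skip 2
F [α=9,β=+∞]: v=12
K [α=12,β=+∞]: v=13
J [α=12,β=+∞]: v=2
Root [α=-∞,β=+∞]: v=12
Leaves evaluated: 18 of 23.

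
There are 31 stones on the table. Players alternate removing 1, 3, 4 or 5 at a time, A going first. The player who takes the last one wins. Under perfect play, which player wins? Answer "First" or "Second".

First

Compute winning (W) and losing (L) positions by backward induction:
i:   0  1  2  3  4  5  6  7  8  9 10 11 12 13 14 15 16 17 18 19 20 21 22 23 24 25 26 27 28 29 30 31
     L  W  L  W  W  W  W  W  L  W  L  W  W  W  W  W  L  W  L  W  W  W  W  W  L  W  L  W  W  W  W  W
Position 31 is W, so the first player wins.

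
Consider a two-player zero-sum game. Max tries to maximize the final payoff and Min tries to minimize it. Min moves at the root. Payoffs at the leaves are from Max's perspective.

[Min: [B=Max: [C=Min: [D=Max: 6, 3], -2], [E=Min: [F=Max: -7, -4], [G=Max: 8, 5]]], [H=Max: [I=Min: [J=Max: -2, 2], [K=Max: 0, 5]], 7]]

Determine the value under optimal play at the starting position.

D (Max): max(6, 3) = 6
C (Min): min(6, -2) = -2
F (Max): max(-7, -4) = -4
G (Max): max(8, 5) = 8
E (Min): min(-4, 8) = -4
B (Max): max(-2, -4) = -2
J (Max): max(-2, 2) = 2
K (Max): max(0, 5) = 5
I (Min): min(2, 5) = 2
H (Max): max(2, 7) = 7
Root (Min): min(-2, 7) = -2

-2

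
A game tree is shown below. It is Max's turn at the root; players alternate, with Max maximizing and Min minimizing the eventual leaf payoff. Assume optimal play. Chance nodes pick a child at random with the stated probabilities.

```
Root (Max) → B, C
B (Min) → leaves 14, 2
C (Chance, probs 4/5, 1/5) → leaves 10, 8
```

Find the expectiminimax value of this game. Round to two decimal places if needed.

B (Min): min(14, 2) = 2
C (Chance): 4/5·10 + 1/5·8 = 9.6
Root (Max): max(2, 9.6) = 9.6

9.6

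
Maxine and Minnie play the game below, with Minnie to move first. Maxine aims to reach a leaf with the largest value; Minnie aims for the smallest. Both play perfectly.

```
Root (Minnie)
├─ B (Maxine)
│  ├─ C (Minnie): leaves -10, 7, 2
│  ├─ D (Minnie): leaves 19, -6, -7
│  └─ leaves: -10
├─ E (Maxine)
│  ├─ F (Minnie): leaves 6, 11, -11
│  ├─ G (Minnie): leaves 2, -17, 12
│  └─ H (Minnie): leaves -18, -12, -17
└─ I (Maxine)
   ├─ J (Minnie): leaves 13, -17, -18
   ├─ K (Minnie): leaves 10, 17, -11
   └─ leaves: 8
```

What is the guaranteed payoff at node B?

-7

C: min(-10, 7, 2) = -10
D: min(19, -6, -7) = -7
B: max(-10, -7, -10) = -7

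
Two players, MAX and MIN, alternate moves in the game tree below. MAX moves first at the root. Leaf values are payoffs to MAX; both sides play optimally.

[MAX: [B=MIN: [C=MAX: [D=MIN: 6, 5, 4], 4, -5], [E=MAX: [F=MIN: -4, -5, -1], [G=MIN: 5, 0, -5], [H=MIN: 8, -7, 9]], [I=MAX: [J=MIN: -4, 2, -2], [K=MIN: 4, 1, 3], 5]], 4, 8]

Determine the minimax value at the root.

D (MIN): min(6, 5, 4) = 4
C (MAX): max(4, 4, -5) = 4
F (MIN): min(-4, -5, -1) = -5
G (MIN): min(5, 0, -5) = -5
H (MIN): min(8, -7, 9) = -7
E (MAX): max(-5, -5, -7) = -5
J (MIN): min(-4, 2, -2) = -4
K (MIN): min(4, 1, 3) = 1
I (MAX): max(-4, 1, 5) = 5
B (MIN): min(4, -5, 5) = -5
Root (MAX): max(-5, 4, 8) = 8

8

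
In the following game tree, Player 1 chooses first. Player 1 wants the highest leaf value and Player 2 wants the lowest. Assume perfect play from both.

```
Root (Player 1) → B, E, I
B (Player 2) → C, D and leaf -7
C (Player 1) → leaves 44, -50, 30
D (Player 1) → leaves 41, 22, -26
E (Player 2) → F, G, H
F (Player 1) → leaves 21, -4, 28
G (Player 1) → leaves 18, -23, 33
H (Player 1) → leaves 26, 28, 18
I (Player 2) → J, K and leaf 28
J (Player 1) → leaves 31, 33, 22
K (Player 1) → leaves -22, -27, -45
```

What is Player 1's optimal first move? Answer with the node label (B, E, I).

C (Player 1): max(44, -50, 30) = 44
D (Player 1): max(41, 22, -26) = 41
B (Player 2): min(44, 41, -7) = -7
F (Player 1): max(21, -4, 28) = 28
G (Player 1): max(18, -23, 33) = 33
H (Player 1): max(26, 28, 18) = 28
E (Player 2): min(28, 33, 28) = 28
J (Player 1): max(31, 33, 22) = 33
K (Player 1): max(-22, -27, -45) = -22
I (Player 2): min(33, -22, 28) = -22
Root (Player 1): max(-7, 28, -22) = 28
Player 1 picks the child with the highest value: E (value 28).

E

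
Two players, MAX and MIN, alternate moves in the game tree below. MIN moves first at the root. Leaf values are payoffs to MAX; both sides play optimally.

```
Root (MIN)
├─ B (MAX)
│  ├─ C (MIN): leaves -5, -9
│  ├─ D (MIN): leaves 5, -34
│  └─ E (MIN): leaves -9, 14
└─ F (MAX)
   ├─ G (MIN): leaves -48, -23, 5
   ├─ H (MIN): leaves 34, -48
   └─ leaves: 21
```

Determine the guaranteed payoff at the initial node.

C (MIN): min(-5, -9) = -9
D (MIN): min(5, -34) = -34
E (MIN): min(-9, 14) = -9
B (MAX): max(-9, -34, -9) = -9
G (MIN): min(-48, -23, 5) = -48
H (MIN): min(34, -48) = -48
F (MAX): max(-48, -48, 21) = 21
Root (MIN): min(-9, 21) = -9

-9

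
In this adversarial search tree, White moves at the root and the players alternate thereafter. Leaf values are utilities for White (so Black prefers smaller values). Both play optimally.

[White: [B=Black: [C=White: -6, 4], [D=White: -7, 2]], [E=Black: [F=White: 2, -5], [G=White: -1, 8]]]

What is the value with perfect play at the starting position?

C (White): max(-6, 4) = 4
D (White): max(-7, 2) = 2
B (Black): min(4, 2) = 2
F (White): max(2, -5) = 2
G (White): max(-1, 8) = 8
E (Black): min(2, 8) = 2
Root (White): max(2, 2) = 2

2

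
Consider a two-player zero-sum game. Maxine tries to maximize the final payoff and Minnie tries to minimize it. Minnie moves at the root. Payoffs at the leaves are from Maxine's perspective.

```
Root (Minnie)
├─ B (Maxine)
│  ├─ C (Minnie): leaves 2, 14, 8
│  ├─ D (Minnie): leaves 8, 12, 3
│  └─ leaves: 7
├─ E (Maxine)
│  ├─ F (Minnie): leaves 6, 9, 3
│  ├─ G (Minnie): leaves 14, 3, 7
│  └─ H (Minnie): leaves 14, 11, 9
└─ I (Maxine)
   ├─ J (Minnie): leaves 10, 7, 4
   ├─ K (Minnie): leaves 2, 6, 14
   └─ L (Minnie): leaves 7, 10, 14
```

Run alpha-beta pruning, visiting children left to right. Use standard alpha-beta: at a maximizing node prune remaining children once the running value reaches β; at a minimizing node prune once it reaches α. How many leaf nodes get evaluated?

22

C [α=-∞,β=+∞]: v=2
D [α=2,β=+∞]: v=3
B [α=-∞,β=+∞]: v=7
F [α=-∞,β=7]: v=3
G [α=3,β=7]: v=3 after child 2 ≤ α → α-cutoff, skip 1
H [α=3,β=7]: v=9
E [α=-∞,β=7]: v=9
J [α=-∞,β=7]: v=4
K [α=4,β=7]: v=2 after child 1 ≤ α → α-cutoff, skip 2
L [α=4,β=7]: v=7
I [α=-∞,β=7]: v=7
Root [α=-∞,β=+∞]: v=7
Leaves evaluated: 22 of 25.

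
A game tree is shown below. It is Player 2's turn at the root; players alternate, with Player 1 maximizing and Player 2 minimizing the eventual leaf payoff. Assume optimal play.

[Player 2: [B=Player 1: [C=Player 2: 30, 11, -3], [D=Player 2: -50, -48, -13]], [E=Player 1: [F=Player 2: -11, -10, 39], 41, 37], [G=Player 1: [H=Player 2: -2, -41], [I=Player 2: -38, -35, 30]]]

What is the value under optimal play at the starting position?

-38

C (Player 2): min(30, 11, -3) = -3
D (Player 2): min(-50, -48, -13) = -50
B (Player 1): max(-3, -50) = -3
F (Player 2): min(-11, -10, 39) = -11
E (Player 1): max(-11, 41, 37) = 41
H (Player 2): min(-2, -41) = -41
I (Player 2): min(-38, -35, 30) = -38
G (Player 1): max(-41, -38) = -38
Root (Player 2): min(-3, 41, -38) = -38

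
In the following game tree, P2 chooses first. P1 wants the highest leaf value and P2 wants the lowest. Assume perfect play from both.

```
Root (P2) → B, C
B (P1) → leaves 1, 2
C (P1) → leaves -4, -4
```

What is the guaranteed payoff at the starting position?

-4

B (P1): max(1, 2) = 2
C (P1): max(-4, -4) = -4
Root (P2): min(2, -4) = -4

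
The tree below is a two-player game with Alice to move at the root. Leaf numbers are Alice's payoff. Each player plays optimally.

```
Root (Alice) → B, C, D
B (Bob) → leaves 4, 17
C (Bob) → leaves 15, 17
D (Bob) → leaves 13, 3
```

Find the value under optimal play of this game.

B (Bob): min(4, 17) = 4
C (Bob): min(15, 17) = 15
D (Bob): min(13, 3) = 3
Root (Alice): max(4, 15, 3) = 15

15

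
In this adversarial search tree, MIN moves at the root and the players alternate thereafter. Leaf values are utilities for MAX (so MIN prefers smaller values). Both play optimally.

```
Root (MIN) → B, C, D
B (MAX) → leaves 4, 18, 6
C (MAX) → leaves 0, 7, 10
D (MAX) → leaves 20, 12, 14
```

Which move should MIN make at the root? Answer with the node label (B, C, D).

B (MAX): max(4, 18, 6) = 18
C (MAX): max(0, 7, 10) = 10
D (MAX): max(20, 12, 14) = 20
Root (MIN): min(18, 10, 20) = 10
MIN picks the child with the lowest value: C (value 10).

C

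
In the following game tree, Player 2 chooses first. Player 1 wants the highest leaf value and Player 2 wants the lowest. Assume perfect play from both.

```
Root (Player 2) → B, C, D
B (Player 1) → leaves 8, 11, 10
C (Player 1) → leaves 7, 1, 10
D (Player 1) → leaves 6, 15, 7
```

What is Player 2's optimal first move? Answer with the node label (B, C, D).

B (Player 1): max(8, 11, 10) = 11
C (Player 1): max(7, 1, 10) = 10
D (Player 1): max(6, 15, 7) = 15
Root (Player 2): min(11, 10, 15) = 10
Player 2 picks the child with the lowest value: C (value 10).

C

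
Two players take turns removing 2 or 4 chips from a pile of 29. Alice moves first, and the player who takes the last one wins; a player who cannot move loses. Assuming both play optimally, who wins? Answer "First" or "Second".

W/L table (W = player to move can force a win):
i:   0  1  2  3  4  5  6  7  8  9 10 11 12 13 14 15 16 17 18 19 20 21 22 23 24 25 26 27 28 29
     L  L  W  W  W  W  L  L  W  W  W  W  L  L  W  W  W  W  L  L  W  W  W  W  L  L  W  W  W  W
Position 29 is W, so the first player wins.

First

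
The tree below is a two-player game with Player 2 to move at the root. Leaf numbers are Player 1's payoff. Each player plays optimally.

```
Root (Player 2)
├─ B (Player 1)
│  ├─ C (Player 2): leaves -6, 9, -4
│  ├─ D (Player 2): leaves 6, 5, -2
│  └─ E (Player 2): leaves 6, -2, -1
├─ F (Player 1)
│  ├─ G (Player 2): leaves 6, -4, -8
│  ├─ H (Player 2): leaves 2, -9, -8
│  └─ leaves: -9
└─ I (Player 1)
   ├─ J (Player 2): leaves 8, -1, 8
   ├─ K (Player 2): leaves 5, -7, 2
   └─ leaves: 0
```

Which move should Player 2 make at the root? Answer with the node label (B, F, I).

C (Player 2): min(-6, 9, -4) = -6
D (Player 2): min(6, 5, -2) = -2
E (Player 2): min(6, -2, -1) = -2
B (Player 1): max(-6, -2, -2) = -2
G (Player 2): min(6, -4, -8) = -8
H (Player 2): min(2, -9, -8) = -9
F (Player 1): max(-8, -9, -9) = -8
J (Player 2): min(8, -1, 8) = -1
K (Player 2): min(5, -7, 2) = -7
I (Player 1): max(-1, -7, 0) = 0
Root (Player 2): min(-2, -8, 0) = -8
Player 2 picks the child with the lowest value: F (value -8).

F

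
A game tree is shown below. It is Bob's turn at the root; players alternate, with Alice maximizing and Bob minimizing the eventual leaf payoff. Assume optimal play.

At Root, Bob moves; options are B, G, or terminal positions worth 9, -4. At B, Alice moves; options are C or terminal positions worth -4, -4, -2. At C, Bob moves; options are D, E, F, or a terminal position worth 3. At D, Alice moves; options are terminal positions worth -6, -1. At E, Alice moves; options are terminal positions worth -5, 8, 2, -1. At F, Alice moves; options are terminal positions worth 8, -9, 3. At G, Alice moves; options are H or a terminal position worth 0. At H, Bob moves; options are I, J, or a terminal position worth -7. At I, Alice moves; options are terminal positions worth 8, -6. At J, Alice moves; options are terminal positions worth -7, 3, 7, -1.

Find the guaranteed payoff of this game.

D (Alice): max(-6, -1) = -1
E (Alice): max(-5, 8, 2, -1) = 8
F (Alice): max(8, -9, 3) = 8
C (Bob): min(-1, 8, 8, 3) = -1
B (Alice): max(-1, -4, -4, -2) = -1
I (Alice): max(8, -6) = 8
J (Alice): max(-7, 3, 7, -1) = 7
H (Bob): min(8, 7, -7) = -7
G (Alice): max(-7, 0) = 0
Root (Bob): min(-1, 0, 9, -4) = -4

-4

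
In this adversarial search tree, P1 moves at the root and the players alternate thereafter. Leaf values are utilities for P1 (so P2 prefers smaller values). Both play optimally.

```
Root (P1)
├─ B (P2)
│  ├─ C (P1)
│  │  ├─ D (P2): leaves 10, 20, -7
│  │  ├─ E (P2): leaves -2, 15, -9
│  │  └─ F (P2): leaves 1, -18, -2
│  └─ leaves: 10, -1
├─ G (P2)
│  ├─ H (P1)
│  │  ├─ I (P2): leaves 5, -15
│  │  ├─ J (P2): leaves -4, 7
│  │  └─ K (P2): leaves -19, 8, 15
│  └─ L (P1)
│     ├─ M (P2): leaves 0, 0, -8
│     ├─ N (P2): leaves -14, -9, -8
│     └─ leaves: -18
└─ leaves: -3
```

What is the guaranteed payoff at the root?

-3

D (P2): min(10, 20, -7) = -7
E (P2): min(-2, 15, -9) = -9
F (P2): min(1, -18, -2) = -18
C (P1): max(-7, -9, -18) = -7
B (P2): min(-7, 10, -1) = -7
I (P2): min(5, -15) = -15
J (P2): min(-4, 7) = -4
K (P2): min(-19, 8, 15) = -19
H (P1): max(-15, -4, -19) = -4
M (P2): min(0, 0, -8) = -8
N (P2): min(-14, -9, -8) = -14
L (P1): max(-8, -14, -18) = -8
G (P2): min(-4, -8) = -8
Root (P1): max(-7, -8, -3) = -3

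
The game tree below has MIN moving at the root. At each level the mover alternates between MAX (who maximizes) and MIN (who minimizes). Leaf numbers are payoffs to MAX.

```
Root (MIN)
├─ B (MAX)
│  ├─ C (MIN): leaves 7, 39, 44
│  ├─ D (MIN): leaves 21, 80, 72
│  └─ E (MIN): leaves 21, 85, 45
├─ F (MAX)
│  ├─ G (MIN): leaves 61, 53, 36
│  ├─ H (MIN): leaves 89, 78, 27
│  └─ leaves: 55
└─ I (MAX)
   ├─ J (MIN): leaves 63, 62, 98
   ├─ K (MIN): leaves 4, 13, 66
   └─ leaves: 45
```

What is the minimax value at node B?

21

C: min(7, 39, 44) = 7
D: min(21, 80, 72) = 21
E: min(21, 85, 45) = 21
B: max(7, 21, 21) = 21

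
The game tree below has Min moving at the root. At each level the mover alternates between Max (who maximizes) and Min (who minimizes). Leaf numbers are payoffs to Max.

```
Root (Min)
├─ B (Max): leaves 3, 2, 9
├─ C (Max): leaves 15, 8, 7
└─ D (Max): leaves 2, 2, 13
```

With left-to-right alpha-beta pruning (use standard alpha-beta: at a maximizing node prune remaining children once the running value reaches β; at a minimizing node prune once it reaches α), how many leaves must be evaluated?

B [α=-∞,β=+∞]: v=9
C [α=-∞,β=9]: v=15 after child 1 ≥ β → β-cutoff, skip 2
D [α=-∞,β=9]: v=13
Root [α=-∞,β=+∞]: v=9
Leaves evaluated: 7 of 9.

7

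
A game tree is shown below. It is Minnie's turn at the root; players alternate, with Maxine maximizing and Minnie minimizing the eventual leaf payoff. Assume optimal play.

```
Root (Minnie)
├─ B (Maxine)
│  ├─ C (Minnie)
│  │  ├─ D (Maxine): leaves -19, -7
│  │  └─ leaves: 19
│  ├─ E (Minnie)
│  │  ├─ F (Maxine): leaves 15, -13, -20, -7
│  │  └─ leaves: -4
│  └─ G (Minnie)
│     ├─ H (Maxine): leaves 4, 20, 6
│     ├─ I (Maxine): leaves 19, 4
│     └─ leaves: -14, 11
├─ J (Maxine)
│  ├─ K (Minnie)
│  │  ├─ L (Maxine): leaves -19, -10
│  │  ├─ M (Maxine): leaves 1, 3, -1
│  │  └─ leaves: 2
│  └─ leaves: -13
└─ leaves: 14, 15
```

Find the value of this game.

D (Maxine): max(-19, -7) = -7
C (Minnie): min(-7, 19) = -7
F (Maxine): max(15, -13, -20, -7) = 15
E (Minnie): min(15, -4) = -4
H (Maxine): max(4, 20, 6) = 20
I (Maxine): max(19, 4) = 19
G (Minnie): min(20, 19, -14, 11) = -14
B (Maxine): max(-7, -4, -14) = -4
L (Maxine): max(-19, -10) = -10
M (Maxine): max(1, 3, -1) = 3
K (Minnie): min(-10, 3, 2) = -10
J (Maxine): max(-10, -13) = -10
Root (Minnie): min(-4, -10, 14, 15) = -10

-10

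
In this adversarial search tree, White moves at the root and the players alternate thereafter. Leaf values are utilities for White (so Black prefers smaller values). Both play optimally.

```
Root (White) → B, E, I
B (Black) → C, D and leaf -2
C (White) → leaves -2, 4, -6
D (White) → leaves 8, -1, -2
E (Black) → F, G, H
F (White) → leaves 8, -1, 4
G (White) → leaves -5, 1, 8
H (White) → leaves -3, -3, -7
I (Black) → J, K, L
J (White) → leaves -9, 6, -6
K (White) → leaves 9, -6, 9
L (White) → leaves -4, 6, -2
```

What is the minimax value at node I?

J: max(-9, 6, -6) = 6
K: max(9, -6, 9) = 9
L: max(-4, 6, -2) = 6
I: min(6, 9, 6) = 6

6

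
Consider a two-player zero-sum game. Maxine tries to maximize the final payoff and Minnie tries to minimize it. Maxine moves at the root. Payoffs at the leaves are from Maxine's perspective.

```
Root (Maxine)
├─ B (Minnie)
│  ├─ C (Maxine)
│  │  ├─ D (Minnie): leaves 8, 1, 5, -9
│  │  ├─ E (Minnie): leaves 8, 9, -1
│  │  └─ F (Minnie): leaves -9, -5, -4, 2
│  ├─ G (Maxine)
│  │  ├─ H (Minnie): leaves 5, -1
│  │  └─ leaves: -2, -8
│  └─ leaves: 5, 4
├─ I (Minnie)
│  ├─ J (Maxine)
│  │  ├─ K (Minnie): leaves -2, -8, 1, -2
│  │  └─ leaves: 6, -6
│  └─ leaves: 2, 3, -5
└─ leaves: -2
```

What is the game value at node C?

-1

D: min(8, 1, 5, -9) = -9
E: min(8, 9, -1) = -1
F: min(-9, -5, -4, 2) = -9
C: max(-9, -1, -9) = -1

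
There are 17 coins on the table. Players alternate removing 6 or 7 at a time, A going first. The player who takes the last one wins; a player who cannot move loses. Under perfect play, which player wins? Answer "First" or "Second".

Second

i:   0  1  2  3  4  5  6  7  8  9 10 11 12 13 14 15 16 17
     L  L  L  L  L  L  W  W  W  W  W  W  W  L  L  L  L  L
Position 17 is L, so the second player wins.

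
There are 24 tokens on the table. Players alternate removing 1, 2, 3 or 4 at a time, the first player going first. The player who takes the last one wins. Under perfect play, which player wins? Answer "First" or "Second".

Mark each pile size as W (mover wins) or L (mover loses):
i:   0  1  2  3  4  5  6  7  8  9 10 11 12 13 14 15 16 17 18 19 20 21 22 23 24
     L  W  W  W  W  L  W  W  W  W  L  W  W  W  W  L  W  W  W  W  L  W  W  W  W
Position 24 is W, so the first player wins.

First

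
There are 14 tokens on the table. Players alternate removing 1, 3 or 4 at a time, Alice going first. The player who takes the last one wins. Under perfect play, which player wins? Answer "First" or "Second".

Second

W/L table (W = player to move can force a win):
i:   0  1  2  3  4  5  6  7  8  9 10 11 12 13 14
     L  W  L  W  W  W  W  L  W  L  W  W  W  W  L
Position 14 is L, so the second player wins.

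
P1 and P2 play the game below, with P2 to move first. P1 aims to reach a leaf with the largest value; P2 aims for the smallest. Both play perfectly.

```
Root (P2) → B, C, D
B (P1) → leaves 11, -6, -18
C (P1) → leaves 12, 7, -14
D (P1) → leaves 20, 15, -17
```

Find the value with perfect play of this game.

B (P1): max(11, -6, -18) = 11
C (P1): max(12, 7, -14) = 12
D (P1): max(20, 15, -17) = 20
Root (P2): min(11, 12, 20) = 11

11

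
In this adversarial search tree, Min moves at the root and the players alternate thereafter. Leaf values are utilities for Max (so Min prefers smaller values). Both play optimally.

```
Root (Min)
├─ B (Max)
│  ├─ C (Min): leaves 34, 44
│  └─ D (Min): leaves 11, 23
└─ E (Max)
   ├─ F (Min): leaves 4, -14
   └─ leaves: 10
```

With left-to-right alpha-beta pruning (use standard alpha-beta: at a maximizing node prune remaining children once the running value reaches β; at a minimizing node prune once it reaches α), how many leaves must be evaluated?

6

C [α=-∞,β=+∞]: v=34
D [α=34,β=+∞]: v=11 after child 1 ≤ α → α-cutoff, skip 1
B [α=-∞,β=+∞]: v=34
F [α=-∞,β=34]: v=-14
E [α=-∞,β=34]: v=10
Root [α=-∞,β=+∞]: v=10
Leaves evaluated: 6 of 7.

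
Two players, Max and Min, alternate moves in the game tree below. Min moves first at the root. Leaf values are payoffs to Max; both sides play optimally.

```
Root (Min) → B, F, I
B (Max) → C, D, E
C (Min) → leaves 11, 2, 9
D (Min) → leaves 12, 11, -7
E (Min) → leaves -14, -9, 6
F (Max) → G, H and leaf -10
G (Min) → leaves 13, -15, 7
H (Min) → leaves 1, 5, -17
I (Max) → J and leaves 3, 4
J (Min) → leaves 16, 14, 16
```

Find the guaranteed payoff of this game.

-10

C (Min): min(11, 2, 9) = 2
D (Min): min(12, 11, -7) = -7
E (Min): min(-14, -9, 6) = -14
B (Max): max(2, -7, -14) = 2
G (Min): min(13, -15, 7) = -15
H (Min): min(1, 5, -17) = -17
F (Max): max(-15, -17, -10) = -10
J (Min): min(16, 14, 16) = 14
I (Max): max(14, 3, 4) = 14
Root (Min): min(2, -10, 14) = -10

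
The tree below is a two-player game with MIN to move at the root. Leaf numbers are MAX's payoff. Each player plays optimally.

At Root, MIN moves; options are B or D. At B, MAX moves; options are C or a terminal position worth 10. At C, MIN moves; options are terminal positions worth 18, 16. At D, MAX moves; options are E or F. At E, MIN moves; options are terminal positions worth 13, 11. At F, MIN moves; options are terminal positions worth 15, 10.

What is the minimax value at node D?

11

E: min(13, 11) = 11
F: min(15, 10) = 10
D: max(11, 10) = 11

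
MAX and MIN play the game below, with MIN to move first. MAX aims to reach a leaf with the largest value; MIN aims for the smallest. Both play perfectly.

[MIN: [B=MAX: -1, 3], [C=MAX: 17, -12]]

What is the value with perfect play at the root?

B (MAX): max(-1, 3) = 3
C (MAX): max(17, -12) = 17
Root (MIN): min(3, 17) = 3

3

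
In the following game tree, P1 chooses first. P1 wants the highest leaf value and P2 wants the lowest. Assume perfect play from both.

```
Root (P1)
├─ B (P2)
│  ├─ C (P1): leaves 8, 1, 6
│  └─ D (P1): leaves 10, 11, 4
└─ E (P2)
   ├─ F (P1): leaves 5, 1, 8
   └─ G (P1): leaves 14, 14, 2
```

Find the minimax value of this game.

8

C (P1): max(8, 1, 6) = 8
D (P1): max(10, 11, 4) = 11
B (P2): min(8, 11) = 8
F (P1): max(5, 1, 8) = 8
G (P1): max(14, 14, 2) = 14
E (P2): min(8, 14) = 8
Root (P1): max(8, 8) = 8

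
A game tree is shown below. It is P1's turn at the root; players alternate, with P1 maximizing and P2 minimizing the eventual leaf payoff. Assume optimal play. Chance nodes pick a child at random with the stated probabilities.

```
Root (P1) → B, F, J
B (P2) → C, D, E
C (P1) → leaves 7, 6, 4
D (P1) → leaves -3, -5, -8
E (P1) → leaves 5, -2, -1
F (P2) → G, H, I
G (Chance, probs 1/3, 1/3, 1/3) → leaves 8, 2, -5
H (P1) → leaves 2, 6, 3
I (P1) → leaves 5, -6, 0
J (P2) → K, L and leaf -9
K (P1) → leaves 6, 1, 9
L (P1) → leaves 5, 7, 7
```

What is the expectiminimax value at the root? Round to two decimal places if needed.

1.67

C (P1): max(7, 6, 4) = 7
D (P1): max(-3, -5, -8) = -3
E (P1): max(5, -2, -1) = 5
B (P2): min(7, -3, 5) = -3
G (Chance): 1/3·8 + 1/3·2 + 1/3·-5 = 1.67
H (P1): max(2, 6, 3) = 6
I (P1): max(5, -6, 0) = 5
F (P2): min(1.67, 6, 5) = 1.67
K (P1): max(6, 1, 9) = 9
L (P1): max(5, 7, 7) = 7
J (P2): min(9, 7, -9) = -9
Root (P1): max(-3, 1.67, -9) = 1.67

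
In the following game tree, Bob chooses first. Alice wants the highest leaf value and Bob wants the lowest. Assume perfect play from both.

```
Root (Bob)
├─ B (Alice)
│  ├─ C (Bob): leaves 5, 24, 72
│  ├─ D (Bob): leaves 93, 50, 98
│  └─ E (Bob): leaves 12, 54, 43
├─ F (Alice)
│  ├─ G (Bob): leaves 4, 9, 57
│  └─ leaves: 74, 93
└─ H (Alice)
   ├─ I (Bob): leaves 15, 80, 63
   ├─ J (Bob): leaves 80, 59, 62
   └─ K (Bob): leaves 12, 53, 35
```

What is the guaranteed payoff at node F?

G: min(4, 9, 57) = 4
F: max(4, 74, 93) = 93

93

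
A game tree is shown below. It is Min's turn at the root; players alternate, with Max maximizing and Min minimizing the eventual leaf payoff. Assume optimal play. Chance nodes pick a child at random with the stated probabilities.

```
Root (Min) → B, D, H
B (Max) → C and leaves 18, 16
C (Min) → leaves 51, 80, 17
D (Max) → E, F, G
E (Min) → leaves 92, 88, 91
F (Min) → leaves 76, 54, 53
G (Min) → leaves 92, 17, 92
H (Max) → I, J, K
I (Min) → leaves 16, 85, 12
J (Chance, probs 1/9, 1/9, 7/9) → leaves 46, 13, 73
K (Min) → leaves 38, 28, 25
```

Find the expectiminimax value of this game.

C (Min): min(51, 80, 17) = 17
B (Max): max(17, 18, 16) = 18
E (Min): min(92, 88, 91) = 88
F (Min): min(76, 54, 53) = 53
G (Min): min(92, 17, 92) = 17
D (Max): max(88, 53, 17) = 88
I (Min): min(16, 85, 12) = 12
J (Chance): 1/9·46 + 1/9·13 + 7/9·73 = 63.33
K (Min): min(38, 28, 25) = 25
H (Max): max(12, 63.33, 25) = 63.33
Root (Min): min(18, 88, 63.33) = 18

18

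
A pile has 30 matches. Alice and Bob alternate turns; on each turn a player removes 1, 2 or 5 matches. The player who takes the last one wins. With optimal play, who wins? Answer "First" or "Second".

Positions where the player to move wins (W) vs loses (L):
i:   0  1  2  3  4  5  6  7  8  9 10 11 12 13 14 15 16 17 18 19 20 21 22 23 24 25 26 27 28 29 30
     L  W  W  L  W  W  L  W  W  L  W  W  L  W  W  L  W  W  L  W  W  L  W  W  L  W  W  L  W  W  L
Position 30 is L, so the second player wins.

Second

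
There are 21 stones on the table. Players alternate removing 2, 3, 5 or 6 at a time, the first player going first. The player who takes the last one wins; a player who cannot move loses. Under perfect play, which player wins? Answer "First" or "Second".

Compute winning (W) and losing (L) positions by backward induction:
i:   0  1  2  3  4  5  6  7  8  9 10 11 12 13 14 15 16 17 18 19 20 21
     L  L  W  W  W  W  W  W  L  L  W  W  W  W  W  W  L  L  W  W  W  W
Position 21 is W, so the first player wins.

First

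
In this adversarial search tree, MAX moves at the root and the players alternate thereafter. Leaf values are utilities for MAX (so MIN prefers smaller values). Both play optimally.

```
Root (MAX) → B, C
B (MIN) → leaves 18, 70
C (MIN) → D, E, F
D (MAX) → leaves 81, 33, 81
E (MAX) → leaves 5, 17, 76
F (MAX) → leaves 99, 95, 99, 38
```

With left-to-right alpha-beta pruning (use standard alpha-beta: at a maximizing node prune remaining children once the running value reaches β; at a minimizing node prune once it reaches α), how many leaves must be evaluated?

B [α=-∞,β=+∞]: v=18
D [α=18,β=+∞]: v=81
E [α=18,β=81]: v=76
F [α=18,β=76]: v=99 after child 1 ≥ β → β-cutoff, skip 3
C [α=18,β=+∞]: v=76
Root [α=-∞,β=+∞]: v=76
Leaves evaluated: 9 of 12.

9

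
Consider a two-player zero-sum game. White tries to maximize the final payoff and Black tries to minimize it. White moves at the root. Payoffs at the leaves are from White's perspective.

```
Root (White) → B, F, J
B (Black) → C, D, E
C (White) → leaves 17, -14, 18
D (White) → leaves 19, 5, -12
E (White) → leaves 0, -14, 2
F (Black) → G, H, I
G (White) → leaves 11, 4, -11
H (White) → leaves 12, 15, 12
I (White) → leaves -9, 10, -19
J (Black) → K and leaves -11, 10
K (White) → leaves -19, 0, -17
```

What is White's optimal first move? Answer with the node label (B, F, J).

F

C (White): max(17, -14, 18) = 18
D (White): max(19, 5, -12) = 19
E (White): max(0, -14, 2) = 2
B (Black): min(18, 19, 2) = 2
G (White): max(11, 4, -11) = 11
H (White): max(12, 15, 12) = 15
I (White): max(-9, 10, -19) = 10
F (Black): min(11, 15, 10) = 10
K (White): max(-19, 0, -17) = 0
J (Black): min(0, -11, 10) = -11
Root (White): max(2, 10, -11) = 10
White picks the child with the highest value: F (value 10).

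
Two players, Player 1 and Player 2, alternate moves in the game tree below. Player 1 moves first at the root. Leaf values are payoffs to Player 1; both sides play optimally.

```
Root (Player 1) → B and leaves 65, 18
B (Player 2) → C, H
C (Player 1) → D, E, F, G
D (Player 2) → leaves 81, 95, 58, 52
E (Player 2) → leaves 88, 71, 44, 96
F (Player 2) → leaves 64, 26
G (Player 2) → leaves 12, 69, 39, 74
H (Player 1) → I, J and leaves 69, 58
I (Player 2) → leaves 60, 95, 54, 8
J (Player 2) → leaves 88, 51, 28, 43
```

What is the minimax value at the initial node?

D (Player 2): min(81, 95, 58, 52) = 52
E (Player 2): min(88, 71, 44, 96) = 44
F (Player 2): min(64, 26) = 26
G (Player 2): min(12, 69, 39, 74) = 12
C (Player 1): max(52, 44, 26, 12) = 52
I (Player 2): min(60, 95, 54, 8) = 8
J (Player 2): min(88, 51, 28, 43) = 28
H (Player 1): max(8, 28, 69, 58) = 69
B (Player 2): min(52, 69) = 52
Root (Player 1): max(52, 65, 18) = 65

65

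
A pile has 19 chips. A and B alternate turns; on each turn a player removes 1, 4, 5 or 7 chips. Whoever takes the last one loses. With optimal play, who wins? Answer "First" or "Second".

W/L table (W = player to move can force a win):
i:   0  1  2  3  4  5  6  7  8  9 10 11 12 13 14 15 16 17 18 19
     W  L  W  L  W  W  W  W  W  L  W  L  W  W  W  W  W  L  W  L
Position 19 is L, so the second player wins.

Second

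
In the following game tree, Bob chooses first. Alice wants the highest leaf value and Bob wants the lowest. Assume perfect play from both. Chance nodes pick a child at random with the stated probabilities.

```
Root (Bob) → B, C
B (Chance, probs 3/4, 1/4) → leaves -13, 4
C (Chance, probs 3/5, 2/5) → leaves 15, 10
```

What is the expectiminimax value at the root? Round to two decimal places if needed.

B (Chance): 3/4·-13 + 1/4·4 = -8.75
C (Chance): 3/5·15 + 2/5·10 = 13
Root (Bob): min(-8.75, 13) = -8.75

-8.75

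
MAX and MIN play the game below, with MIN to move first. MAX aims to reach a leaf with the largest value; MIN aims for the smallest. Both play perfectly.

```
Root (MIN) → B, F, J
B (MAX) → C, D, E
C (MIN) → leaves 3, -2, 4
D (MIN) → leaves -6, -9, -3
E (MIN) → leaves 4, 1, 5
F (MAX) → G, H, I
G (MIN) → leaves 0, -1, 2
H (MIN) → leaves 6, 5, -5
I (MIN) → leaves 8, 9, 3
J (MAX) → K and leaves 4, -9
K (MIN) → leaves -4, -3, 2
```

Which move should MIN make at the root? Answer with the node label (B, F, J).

B

C (MIN): min(3, -2, 4) = -2
D (MIN): min(-6, -9, -3) = -9
E (MIN): min(4, 1, 5) = 1
B (MAX): max(-2, -9, 1) = 1
G (MIN): min(0, -1, 2) = -1
H (MIN): min(6, 5, -5) = -5
I (MIN): min(8, 9, 3) = 3
F (MAX): max(-1, -5, 3) = 3
K (MIN): min(-4, -3, 2) = -4
J (MAX): max(-4, 4, -9) = 4
Root (MIN): min(1, 3, 4) = 1
MIN picks the child with the lowest value: B (value 1).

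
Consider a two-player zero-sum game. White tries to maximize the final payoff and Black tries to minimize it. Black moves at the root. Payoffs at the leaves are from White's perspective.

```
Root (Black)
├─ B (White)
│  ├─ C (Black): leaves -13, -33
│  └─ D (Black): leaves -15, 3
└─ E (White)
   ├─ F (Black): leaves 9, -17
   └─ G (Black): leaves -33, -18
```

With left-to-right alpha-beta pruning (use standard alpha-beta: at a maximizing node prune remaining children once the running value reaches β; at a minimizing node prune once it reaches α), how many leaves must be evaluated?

7

C [α=-∞,β=+∞]: v=-33
D [α=-33,β=+∞]: v=-15
B [α=-∞,β=+∞]: v=-15
F [α=-∞,β=-15]: v=-17
G [α=-17,β=-15]: v=-33 after child 1 ≤ α → α-cutoff, skip 1
E [α=-∞,β=-15]: v=-17
Root [α=-∞,β=+∞]: v=-17
Leaves evaluated: 7 of 8.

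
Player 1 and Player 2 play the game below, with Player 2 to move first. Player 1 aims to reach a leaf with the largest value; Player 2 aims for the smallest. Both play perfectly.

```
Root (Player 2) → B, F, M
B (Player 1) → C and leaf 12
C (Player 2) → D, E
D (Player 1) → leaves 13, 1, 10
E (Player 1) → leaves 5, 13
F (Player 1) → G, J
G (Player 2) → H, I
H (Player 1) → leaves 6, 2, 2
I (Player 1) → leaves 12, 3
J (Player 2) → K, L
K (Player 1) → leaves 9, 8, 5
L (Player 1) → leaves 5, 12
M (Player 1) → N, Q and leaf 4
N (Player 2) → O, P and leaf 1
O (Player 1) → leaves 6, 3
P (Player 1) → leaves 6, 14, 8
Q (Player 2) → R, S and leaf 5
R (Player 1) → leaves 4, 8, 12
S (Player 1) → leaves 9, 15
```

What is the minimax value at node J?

K: max(9, 8, 5) = 9
L: max(5, 12) = 12
J: min(9, 12) = 9

9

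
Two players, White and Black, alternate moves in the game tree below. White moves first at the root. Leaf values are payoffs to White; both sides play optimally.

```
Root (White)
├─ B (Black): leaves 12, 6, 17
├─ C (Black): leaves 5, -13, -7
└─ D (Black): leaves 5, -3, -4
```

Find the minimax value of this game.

B (Black): min(12, 6, 17) = 6
C (Black): min(5, -13, -7) = -13
D (Black): min(5, -3, -4) = -4
Root (White): max(6, -13, -4) = 6

6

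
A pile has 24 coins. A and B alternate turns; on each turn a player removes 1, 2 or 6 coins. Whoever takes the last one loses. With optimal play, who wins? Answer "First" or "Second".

First

W/L table (W = player to move can force a win):
i:   0  1  2  3  4  5  6  7  8  9 10 11 12 13 14 15 16 17 18 19 20 21 22 23 24
     W  L  W  W  L  W  W  W  L  W  W  L  W  W  W  L  W  W  L  W  W  W  L  W  W
Position 24 is W, so the first player wins.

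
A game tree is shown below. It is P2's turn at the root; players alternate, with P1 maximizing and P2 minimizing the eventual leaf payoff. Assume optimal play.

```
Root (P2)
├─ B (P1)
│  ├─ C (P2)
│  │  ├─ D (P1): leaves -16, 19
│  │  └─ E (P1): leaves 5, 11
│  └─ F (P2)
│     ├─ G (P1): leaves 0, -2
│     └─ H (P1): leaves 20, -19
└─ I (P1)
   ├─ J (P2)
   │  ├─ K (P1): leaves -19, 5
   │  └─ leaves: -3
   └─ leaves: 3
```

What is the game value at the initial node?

3

D (P1): max(-16, 19) = 19
E (P1): max(5, 11) = 11
C (P2): min(19, 11) = 11
G (P1): max(0, -2) = 0
H (P1): max(20, -19) = 20
F (P2): min(0, 20) = 0
B (P1): max(11, 0) = 11
K (P1): max(-19, 5) = 5
J (P2): min(5, -3) = -3
I (P1): max(-3, 3) = 3
Root (P2): min(11, 3) = 3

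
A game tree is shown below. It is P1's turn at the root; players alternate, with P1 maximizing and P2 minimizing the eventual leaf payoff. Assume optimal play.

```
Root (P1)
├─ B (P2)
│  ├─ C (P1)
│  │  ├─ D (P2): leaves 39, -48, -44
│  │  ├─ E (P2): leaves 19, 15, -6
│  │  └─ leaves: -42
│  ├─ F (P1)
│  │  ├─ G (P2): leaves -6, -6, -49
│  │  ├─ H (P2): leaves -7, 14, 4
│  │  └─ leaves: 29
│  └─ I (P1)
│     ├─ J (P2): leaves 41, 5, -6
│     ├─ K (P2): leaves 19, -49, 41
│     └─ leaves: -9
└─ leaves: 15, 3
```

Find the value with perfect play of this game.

D (P2): min(39, -48, -44) = -48
E (P2): min(19, 15, -6) = -6
C (P1): max(-48, -6, -42) = -6
G (P2): min(-6, -6, -49) = -49
H (P2): min(-7, 14, 4) = -7
F (P1): max(-49, -7, 29) = 29
J (P2): min(41, 5, -6) = -6
K (P2): min(19, -49, 41) = -49
I (P1): max(-6, -49, -9) = -6
B (P2): min(-6, 29, -6) = -6
Root (P1): max(-6, 15, 3) = 15

15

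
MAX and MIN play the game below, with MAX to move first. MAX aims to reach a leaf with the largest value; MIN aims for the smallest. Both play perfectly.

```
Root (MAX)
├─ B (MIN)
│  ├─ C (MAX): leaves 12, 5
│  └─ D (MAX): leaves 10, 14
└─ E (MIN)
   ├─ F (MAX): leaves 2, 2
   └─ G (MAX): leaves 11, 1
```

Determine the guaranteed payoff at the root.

12

C (MAX): max(12, 5) = 12
D (MAX): max(10, 14) = 14
B (MIN): min(12, 14) = 12
F (MAX): max(2, 2) = 2
G (MAX): max(11, 1) = 11
E (MIN): min(2, 11) = 2
Root (MAX): max(12, 2) = 12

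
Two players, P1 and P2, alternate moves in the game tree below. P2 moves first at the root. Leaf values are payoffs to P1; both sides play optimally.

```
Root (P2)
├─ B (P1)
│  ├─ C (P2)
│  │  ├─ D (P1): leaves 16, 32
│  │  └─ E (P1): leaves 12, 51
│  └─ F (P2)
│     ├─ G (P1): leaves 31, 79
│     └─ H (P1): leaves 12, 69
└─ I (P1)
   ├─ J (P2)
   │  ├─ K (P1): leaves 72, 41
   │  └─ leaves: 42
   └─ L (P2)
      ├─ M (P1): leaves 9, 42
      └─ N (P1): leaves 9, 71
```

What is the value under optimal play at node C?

D: max(16, 32) = 32
E: max(12, 51) = 51
C: min(32, 51) = 32

32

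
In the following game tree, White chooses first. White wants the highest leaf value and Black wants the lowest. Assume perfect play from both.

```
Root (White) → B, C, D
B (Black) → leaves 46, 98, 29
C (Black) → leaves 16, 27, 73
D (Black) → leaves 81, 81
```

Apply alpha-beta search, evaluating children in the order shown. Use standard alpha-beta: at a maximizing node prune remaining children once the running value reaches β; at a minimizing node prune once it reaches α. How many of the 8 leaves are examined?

B [α=-∞,β=+∞]: v=29
C [α=29,β=+∞]: v=16 after child 1 ≤ α → α-cutoff, skip 2
D [α=29,β=+∞]: v=81
Root [α=-∞,β=+∞]: v=81
Leaves evaluated: 6 of 8.

6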